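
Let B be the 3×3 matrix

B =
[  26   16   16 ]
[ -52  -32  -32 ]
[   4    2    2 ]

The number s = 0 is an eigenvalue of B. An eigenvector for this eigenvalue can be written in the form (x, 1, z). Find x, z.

We need (B)v = 0.
B = [[26, 16, 16], [-52, -32, -32], [4, 2, 2]].
Row 1: (26)·x + (16)·1 + (16)·z = 0
Row 2: (-52)·x + (-32)·1 + (-32)·z = 0
Row 3: (4)·x + (2)·1 + (2)·z = 0
Solving gives x = 0, z = -1.
Check: B·(0, 1, -1) = (0, 0, 0) = 0·(0, 1, -1).

0, -1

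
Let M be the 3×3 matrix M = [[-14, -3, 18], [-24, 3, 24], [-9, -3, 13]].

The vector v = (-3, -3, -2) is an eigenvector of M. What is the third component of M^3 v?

250

First find the eigenvalue: Mv = (15, 15, 10) = -5·(-3, -3, -2), so λ = -5.
Then M^3 v = λ^3·v = (-5)^3·(-3, -3, -2) = -125·(-3, -3, -2) = (375, 375, 250).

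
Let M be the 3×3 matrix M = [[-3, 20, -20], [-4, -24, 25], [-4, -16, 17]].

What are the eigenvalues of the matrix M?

-8, -3, 1

Compute the characteristic polynomial p(r) = det(rI - M).
Expanding along the first row, p(r) = r^3 + 10r^2 + 13r - 24.
Since p(1) = 0, r = 1 is a root.
Dividing by (r - 1) leaves r^2 + 11r + 24.
The quadratic factors as (r + 8)·(r + 3).
Eigenvalues: -8, -3, 1.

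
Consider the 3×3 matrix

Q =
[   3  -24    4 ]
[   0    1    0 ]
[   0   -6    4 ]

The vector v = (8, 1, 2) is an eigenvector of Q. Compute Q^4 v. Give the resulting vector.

(8, 1, 2)

First find the eigenvalue: Qv = (8, 1, 2) = 1·(8, 1, 2), so λ = 1.
Then Q^4 v = λ^4·v = 1^4·(8, 1, 2) = 1·(8, 1, 2) = (8, 1, 2).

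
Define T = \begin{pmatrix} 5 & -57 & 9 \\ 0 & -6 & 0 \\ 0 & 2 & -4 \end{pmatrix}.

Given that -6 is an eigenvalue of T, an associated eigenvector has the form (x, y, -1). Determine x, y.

We need (T + 6I)v = 0.
T + 6I = [[11, -57, 9], [0, 0, 0], [0, 2, 2]].
Row 1: (11)·x + (-57)·y + (9)·-1 = 0
Row 2: (0)·x + (0)·y + (0)·-1 = 0
Row 3: (0)·x + (2)·y + (2)·-1 = 0
Solving gives x = 6, y = 1.
Check: T·(6, 1, -1) = (-36, -6, 6) = -6·(6, 1, -1).

6, 1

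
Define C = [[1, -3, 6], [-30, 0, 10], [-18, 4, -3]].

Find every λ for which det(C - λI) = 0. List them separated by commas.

-5, -2, 5

Set up det(rI - C) = 0.
Cofactor expansion gives p(r) = r^3 + 2r^2 - 25r - 50.
Since p(-2) = 0, r = -2 is a root.
Dividing by (r + 2) leaves r^2 - 25.
The quadratic factors as (r + 5)·(r - 5).
Eigenvalues: -5, -2, 5.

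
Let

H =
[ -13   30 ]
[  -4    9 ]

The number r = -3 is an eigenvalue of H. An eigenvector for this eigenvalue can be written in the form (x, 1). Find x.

3

We need (H + 3I)v = 0.
H + 3I = [[-10, 30], [-4, 12]].
Row 1: (-10)·x + (30)·1 = 0
Row 2: (-4)·x + (12)·1 = 0
Solving gives x = 3.
Check: H·(3, 1) = (-9, -3) = -3·(3, 1).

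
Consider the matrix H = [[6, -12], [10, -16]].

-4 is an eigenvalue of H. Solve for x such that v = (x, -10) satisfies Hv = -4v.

We need (H + 4I)v = 0.
H + 4I = [[10, -12], [10, -12]].
Row 1: (10)·x + (-12)·-10 = 0
Row 2: (10)·x + (-12)·-10 = 0
Solving gives x = -12.
Check: H·(-12, -10) = (48, 40) = -4·(-12, -10).

-12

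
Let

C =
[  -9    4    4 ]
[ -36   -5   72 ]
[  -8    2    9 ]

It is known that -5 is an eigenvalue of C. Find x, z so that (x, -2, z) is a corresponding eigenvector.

We need (C + 5I)v = 0.
C + 5I = [[-4, 4, 4], [-36, 0, 72], [-8, 2, 14]].
Row 1: (-4)·x + (4)·-2 + (4)·z = 0
Row 2: (-36)·x + (0)·-2 + (72)·z = 0
Row 3: (-8)·x + (2)·-2 + (14)·z = 0
Solving gives x = -4, z = -2.
Check: C·(-4, -2, -2) = (20, 10, 10) = -5·(-4, -2, -2).

-4, -2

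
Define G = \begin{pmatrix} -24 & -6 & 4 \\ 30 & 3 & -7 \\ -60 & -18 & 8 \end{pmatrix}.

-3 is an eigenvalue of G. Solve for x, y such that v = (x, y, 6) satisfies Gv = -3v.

We need (G + 3I)v = 0.
G + 3I = [[-21, -6, 4], [30, 6, -7], [-60, -18, 11]].
Row 1: (-21)·x + (-6)·y + (4)·6 = 0
Row 2: (30)·x + (6)·y + (-7)·6 = 0
Row 3: (-60)·x + (-18)·y + (11)·6 = 0
Solving gives x = 2, y = -3.
Check: G·(2, -3, 6) = (-6, 9, -18) = -3·(2, -3, 6).

2, -3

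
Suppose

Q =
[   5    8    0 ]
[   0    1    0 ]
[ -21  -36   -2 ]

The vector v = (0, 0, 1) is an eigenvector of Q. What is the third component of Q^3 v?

First find the eigenvalue: Qv = (0, 0, -2) = -2·(0, 0, 1), so λ = -2.
Then Q^3 v = λ^3·v = (-2)^3·(0, 0, 1) = -8·(0, 0, 1) = (0, 0, -8).

-8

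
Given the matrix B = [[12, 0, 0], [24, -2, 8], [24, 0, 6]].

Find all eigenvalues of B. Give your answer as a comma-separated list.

-2, 6, 12

Set up det(λI - B) = 0.
Expanding along the first row, p(λ) = λ^3 - 16λ^2 + 36λ + 144.
Try λ = -2: p(-2) = 0, so -2 is a root.
Dividing by (λ + 2) leaves λ^2 - 18λ + 72.
The quadratic factors as (λ - 6)·(λ - 12).
Eigenvalues: -2, 6, 12.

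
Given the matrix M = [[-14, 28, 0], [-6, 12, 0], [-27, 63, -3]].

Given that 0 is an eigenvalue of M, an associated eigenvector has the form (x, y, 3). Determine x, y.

We need (M)v = 0.
M = [[-14, 28, 0], [-6, 12, 0], [-27, 63, -3]].
Row 1: (-14)·x + (28)·y + (0)·3 = 0
Row 2: (-6)·x + (12)·y + (0)·3 = 0
Row 3: (-27)·x + (63)·y + (-3)·3 = 0
Solving gives x = 2, y = 1.
Check: M·(2, 1, 3) = (0, 0, 0) = 0·(2, 1, 3).

2, 1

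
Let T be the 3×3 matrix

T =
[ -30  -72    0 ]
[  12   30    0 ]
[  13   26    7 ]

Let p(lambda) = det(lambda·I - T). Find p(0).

252

p(0) = det(0·I − T) = det(−T) = (−1)^3·det(T).
det(T) = -252, so p(0) = 252.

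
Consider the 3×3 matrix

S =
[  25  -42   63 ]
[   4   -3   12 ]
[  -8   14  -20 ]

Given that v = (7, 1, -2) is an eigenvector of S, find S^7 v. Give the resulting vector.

First find the eigenvalue: Sv = (7, 1, -2) = 1·(7, 1, -2), so λ = 1.
Then S^7 v = λ^7·v = 1^7·(7, 1, -2) = 1·(7, 1, -2) = (7, 1, -2).

(7, 1, -2)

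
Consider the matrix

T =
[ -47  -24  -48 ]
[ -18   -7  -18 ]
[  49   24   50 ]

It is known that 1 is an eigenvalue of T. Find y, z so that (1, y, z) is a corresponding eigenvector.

We need (T - 1I)v = 0.
T - 1I = [[-48, -24, -48], [-18, -8, -18], [49, 24, 49]].
Row 1: (-48)·1 + (-24)·y + (-48)·z = 0
Row 2: (-18)·1 + (-8)·y + (-18)·z = 0
Row 3: (49)·1 + (24)·y + (49)·z = 0
Solving gives y = 0, z = -1.
Check: T·(1, 0, -1) = (1, 0, -1) = 1·(1, 0, -1).

0, -1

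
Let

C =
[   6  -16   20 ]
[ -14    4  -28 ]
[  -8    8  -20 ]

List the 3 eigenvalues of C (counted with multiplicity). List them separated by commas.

-10, -4, 4

Set up det(μI - C) = 0.
Expanding the 3×3 determinant: p(μ) = μ^3 + 10μ^2 - 16μ - 160.
Rational-root test: μ = 4 gives p(4) = 0.
Factor out (μ - 4): p(μ) = (μ - 4)·(μ^2 + 14μ + 40).
The quadratic factors as (μ + 10)·(μ + 4).
Eigenvalues: -10, -4, 4.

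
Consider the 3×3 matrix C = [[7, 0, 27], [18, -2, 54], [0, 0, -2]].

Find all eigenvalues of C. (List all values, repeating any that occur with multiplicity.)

Set up det(sI - C) = 0.
Expanding the 3×3 determinant: p(s) = s^3 - 3s^2 - 24s - 28.
Try s = 7: p(7) = 0, so 7 is a root.
Dividing by (s - 7) leaves s^2 + 4s + 4.
The quadratic factor is (s + 2)^2.
Eigenvalues: -2, -2, 7.

-2, -2, 7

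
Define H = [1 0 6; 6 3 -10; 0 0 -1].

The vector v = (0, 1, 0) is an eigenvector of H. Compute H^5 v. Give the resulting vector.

First find the eigenvalue: Hv = (0, 3, 0) = 3·(0, 1, 0), so λ = 3.
Then H^5 v = λ^5·v = 3^5·(0, 1, 0) = 243·(0, 1, 0) = (0, 243, 0).

(0, 243, 0)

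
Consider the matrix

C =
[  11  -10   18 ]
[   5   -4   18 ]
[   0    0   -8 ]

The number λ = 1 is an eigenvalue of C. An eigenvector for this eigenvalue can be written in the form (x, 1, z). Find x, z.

1, 0

We need (C - 1I)v = 0.
C - 1I = [[10, -10, 18], [5, -5, 18], [0, 0, -9]].
Row 1: (10)·x + (-10)·1 + (18)·z = 0
Row 2: (5)·x + (-5)·1 + (18)·z = 0
Row 3: (0)·x + (0)·1 + (-9)·z = 0
Solving gives x = 1, z = 0.
Check: C·(1, 1, 0) = (1, 1, 0) = 1·(1, 1, 0).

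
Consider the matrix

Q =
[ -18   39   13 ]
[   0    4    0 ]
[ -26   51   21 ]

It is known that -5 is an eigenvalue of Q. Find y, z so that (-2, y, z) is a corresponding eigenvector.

We need (Q + 5I)v = 0.
Q + 5I = [[-13, 39, 13], [0, 9, 0], [-26, 51, 26]].
Row 1: (-13)·-2 + (39)·y + (13)·z = 0
Row 2: (0)·-2 + (9)·y + (0)·z = 0
Row 3: (-26)·-2 + (51)·y + (26)·z = 0
Solving gives y = 0, z = -2.
Check: Q·(-2, 0, -2) = (10, 0, 10) = -5·(-2, 0, -2).

0, -2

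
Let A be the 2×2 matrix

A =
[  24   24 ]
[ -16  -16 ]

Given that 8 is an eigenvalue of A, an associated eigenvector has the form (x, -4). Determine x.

6

We need (A - 8I)v = 0.
A - 8I = [[16, 24], [-16, -24]].
Row 1: (16)·x + (24)·-4 = 0
Row 2: (-16)·x + (-24)·-4 = 0
Solving gives x = 6.
Check: A·(6, -4) = (48, -32) = 8·(6, -4).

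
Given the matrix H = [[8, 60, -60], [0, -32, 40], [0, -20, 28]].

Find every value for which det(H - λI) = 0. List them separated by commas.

-12, 8, 8

Set up det(μI - H) = 0.
Expanding along the first row, p(μ) = μ^3 - 4μ^2 - 128μ + 768.
Try μ = 8: p(8) = 0, so 8 is a root.
Factor out (μ - 8): p(μ) = (μ - 8)·(μ^2 + 4μ - 96).
The quadratic factors as (μ + 12)·(μ - 8).
Eigenvalues: -12, 8, 8.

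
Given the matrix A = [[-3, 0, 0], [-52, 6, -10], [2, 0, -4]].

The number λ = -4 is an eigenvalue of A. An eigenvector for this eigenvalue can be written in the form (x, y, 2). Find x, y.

0, 2

We need (A + 4I)v = 0.
A + 4I = [[1, 0, 0], [-52, 10, -10], [2, 0, 0]].
Row 1: (1)·x + (0)·y + (0)·2 = 0
Row 2: (-52)·x + (10)·y + (-10)·2 = 0
Row 3: (2)·x + (0)·y + (0)·2 = 0
Solving gives x = 0, y = 2.
Check: A·(0, 2, 2) = (0, -8, -8) = -4·(0, 2, 2).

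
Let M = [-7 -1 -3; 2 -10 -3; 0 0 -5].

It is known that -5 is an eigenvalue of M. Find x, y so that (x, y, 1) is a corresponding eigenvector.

We need (M + 5I)v = 0.
M + 5I = [[-2, -1, -3], [2, -5, -3], [0, 0, 0]].
Row 1: (-2)·x + (-1)·y + (-3)·1 = 0
Row 2: (2)·x + (-5)·y + (-3)·1 = 0
Row 3: (0)·x + (0)·y + (0)·1 = 0
Solving gives x = -1, y = -1.
Check: M·(-1, -1, 1) = (5, 5, -5) = -5·(-1, -1, 1).

-1, -1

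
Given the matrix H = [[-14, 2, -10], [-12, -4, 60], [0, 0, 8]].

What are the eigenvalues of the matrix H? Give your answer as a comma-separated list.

-10, -8, 8

The characteristic polynomial is p(t) = det(tI - H).
Expanding the 3×3 determinant: p(t) = t^3 + 10t^2 - 64t - 640.
Since p(8) = 0, t = 8 is a root.
Dividing by (t - 8) leaves t^2 + 18t + 80.
The quadratic factors as (t + 10)·(t + 8).
Eigenvalues: -10, -8, 8.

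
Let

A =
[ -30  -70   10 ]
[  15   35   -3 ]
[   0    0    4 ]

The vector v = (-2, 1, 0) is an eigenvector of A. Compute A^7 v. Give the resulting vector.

(-156250, 78125, 0)

First find the eigenvalue: Av = (-10, 5, 0) = 5·(-2, 1, 0), so λ = 5.
Then A^7 v = λ^7·v = 5^7·(-2, 1, 0) = 78125·(-2, 1, 0) = (-156250, 78125, 0).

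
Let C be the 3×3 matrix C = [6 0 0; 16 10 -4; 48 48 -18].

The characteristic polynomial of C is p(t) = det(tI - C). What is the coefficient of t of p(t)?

p(t) = t^3 + 2t^2 - 36t - 72.
The coefficient of t is -36.

-36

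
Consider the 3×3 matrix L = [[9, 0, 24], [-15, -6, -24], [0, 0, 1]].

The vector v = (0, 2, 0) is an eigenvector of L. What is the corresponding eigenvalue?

Compute Lv: L·(0, 2, 0) = (0, -12, 0).
Since Lv = λv, compare component 2: -12 = λ·2, so λ = -6.

-6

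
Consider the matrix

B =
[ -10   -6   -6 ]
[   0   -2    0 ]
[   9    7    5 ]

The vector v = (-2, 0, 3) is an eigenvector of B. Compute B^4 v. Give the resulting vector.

First find the eigenvalue: Bv = (2, 0, -3) = -1·(-2, 0, 3), so λ = -1.
Then B^4 v = λ^4·v = (-1)^4·(-2, 0, 3) = 1·(-2, 0, 3) = (-2, 0, 3).

(-2, 0, 3)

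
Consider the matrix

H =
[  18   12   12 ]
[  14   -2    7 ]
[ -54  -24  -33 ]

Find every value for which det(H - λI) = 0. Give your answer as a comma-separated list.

-9, -6, -2

Set up det(λI - H) = 0.
Expanding along the first row, p(λ) = λ^3 + 17λ^2 + 84λ + 108.
Try λ = -9: p(-9) = 0, so -9 is a root.
Factor out (λ + 9): p(λ) = (λ + 9)·(λ^2 + 8λ + 12).
The quadratic factors as (λ + 6)·(λ + 2).
Eigenvalues: -9, -6, -2.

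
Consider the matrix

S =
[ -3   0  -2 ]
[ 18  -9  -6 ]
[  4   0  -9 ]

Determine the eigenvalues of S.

Set up det(sI - S) = 0.
Expanding along the first row, p(s) = s^3 + 21s^2 + 143s + 315.
Rational-root test: s = -5 gives p(-5) = 0.
Dividing by (s + 5) leaves s^2 + 16s + 63.
The quadratic factors as (s + 9)·(s + 7).
Eigenvalues: -9, -7, -5.

-9, -7, -5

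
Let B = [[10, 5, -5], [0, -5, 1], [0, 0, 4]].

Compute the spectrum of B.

B is upper triangular, so its eigenvalues are the diagonal entries.
Diagonal: 10, -5, 4.

-5, 4, 10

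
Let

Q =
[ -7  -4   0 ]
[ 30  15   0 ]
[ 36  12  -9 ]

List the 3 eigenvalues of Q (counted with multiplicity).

-9, 3, 5

Set up det(sI - Q) = 0.
Expanding the 3×3 determinant: p(s) = s^3 + s^2 - 57s + 135.
Try s = 3: p(3) = 0, so 3 is a root.
Factor out (s - 3): p(s) = (s - 3)·(s^2 + 4s - 45).
The quadratic factors as (s + 9)·(s - 5).
Eigenvalues: -9, 3, 5.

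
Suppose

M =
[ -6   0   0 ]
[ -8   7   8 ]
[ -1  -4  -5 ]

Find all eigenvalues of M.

Set up det(tI - M) = 0.
Expanding along the first row, p(t) = t^3 + 4t^2 - 15t - 18.
Rational-root test: t = 3 gives p(3) = 0.
Factor out (t - 3): p(t) = (t - 3)·(t^2 + 7t + 6).
The quadratic factors as (t + 6)·(t + 1).
Eigenvalues: -6, -1, 3.

-6, -1, 3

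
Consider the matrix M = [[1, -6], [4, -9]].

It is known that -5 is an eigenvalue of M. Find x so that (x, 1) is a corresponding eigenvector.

1

We need (M + 5I)v = 0.
M + 5I = [[6, -6], [4, -4]].
Row 1: (6)·x + (-6)·1 = 0
Row 2: (4)·x + (-4)·1 = 0
Solving gives x = 1.
Check: M·(1, 1) = (-5, -5) = -5·(1, 1).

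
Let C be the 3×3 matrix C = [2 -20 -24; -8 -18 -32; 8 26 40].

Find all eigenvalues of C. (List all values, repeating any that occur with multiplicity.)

6, 8, 10

Compute the characteristic polynomial p(λ) = det(λI - C).
Cofactor expansion gives p(λ) = λ^3 - 24λ^2 + 188λ - 480.
Since p(6) = 0, λ = 6 is a root.
Factor out (λ - 6): p(λ) = (λ - 6)·(λ^2 - 18λ + 80).
The quadratic factors as (λ - 8)·(λ - 10).
Eigenvalues: 6, 8, 10.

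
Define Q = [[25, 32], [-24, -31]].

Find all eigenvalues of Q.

-7, 1

det(Q - μI) = (25 - μ)(-31 - μ) - (32)·(-24) = μ^2 + 6μ - 7.
This factors as (μ + 7)·(μ - 1) = 0.
Eigenvalues: -7, 1.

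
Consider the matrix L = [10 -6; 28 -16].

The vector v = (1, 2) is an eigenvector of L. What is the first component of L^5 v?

First find the eigenvalue: Lv = (-2, -4) = -2·(1, 2), so λ = -2.
Then L^5 v = λ^5·v = (-2)^5·(1, 2) = -32·(1, 2) = (-32, -64).

-32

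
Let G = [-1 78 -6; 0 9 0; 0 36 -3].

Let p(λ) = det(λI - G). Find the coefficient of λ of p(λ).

p(λ) = λ^3 - 5λ^2 - 33λ - 27.
The coefficient of λ is -33.

-33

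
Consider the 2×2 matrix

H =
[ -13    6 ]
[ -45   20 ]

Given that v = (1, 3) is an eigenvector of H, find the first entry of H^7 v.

First find the eigenvalue: Hv = (5, 15) = 5·(1, 3), so λ = 5.
Then H^7 v = λ^7·v = 5^7·(1, 3) = 78125·(1, 3) = (78125, 234375).

78125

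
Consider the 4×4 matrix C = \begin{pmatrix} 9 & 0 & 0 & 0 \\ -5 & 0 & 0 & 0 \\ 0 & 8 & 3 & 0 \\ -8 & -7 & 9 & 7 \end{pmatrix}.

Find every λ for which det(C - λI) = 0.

0, 3, 7, 9

C is lower triangular, so its eigenvalues are the diagonal entries.
Diagonal: 9, 0, 3, 7.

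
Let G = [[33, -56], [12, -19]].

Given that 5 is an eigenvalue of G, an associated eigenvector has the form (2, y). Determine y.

1

We need (G - 5I)v = 0.
G - 5I = [[28, -56], [12, -24]].
Row 1: (28)·2 + (-56)·y = 0
Row 2: (12)·2 + (-24)·y = 0
Solving gives y = 1.
Check: G·(2, 1) = (10, 5) = 5·(2, 1).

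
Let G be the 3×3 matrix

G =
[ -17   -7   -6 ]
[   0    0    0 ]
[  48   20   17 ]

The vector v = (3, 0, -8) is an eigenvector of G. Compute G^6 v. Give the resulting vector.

(3, 0, -8)

First find the eigenvalue: Gv = (-3, 0, 8) = -1·(3, 0, -8), so λ = -1.
Then G^6 v = λ^6·v = (-1)^6·(3, 0, -8) = 1·(3, 0, -8) = (3, 0, -8).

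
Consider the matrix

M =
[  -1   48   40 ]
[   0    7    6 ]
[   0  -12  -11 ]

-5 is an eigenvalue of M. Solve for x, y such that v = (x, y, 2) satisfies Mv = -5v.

We need (M + 5I)v = 0.
M + 5I = [[4, 48, 40], [0, 12, 6], [0, -12, -6]].
Row 1: (4)·x + (48)·y + (40)·2 = 0
Row 2: (0)·x + (12)·y + (6)·2 = 0
Row 3: (0)·x + (-12)·y + (-6)·2 = 0
Solving gives x = -8, y = -1.
Check: M·(-8, -1, 2) = (40, 5, -10) = -5·(-8, -1, 2).

-8, -1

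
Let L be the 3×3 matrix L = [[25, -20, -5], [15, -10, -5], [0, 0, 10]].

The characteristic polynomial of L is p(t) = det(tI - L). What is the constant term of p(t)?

-500

p(t) = t^3 - 25t^2 + 200t - 500.
The constant term is -500.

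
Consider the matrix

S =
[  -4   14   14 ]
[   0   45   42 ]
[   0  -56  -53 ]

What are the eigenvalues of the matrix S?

-11, -4, 3

The characteristic polynomial is p(r) = det(rI - S).
Cofactor expansion gives p(r) = r^3 + 12r^2 - r - 132.
Since p(3) = 0, r = 3 is a root.
Dividing by (r - 3) leaves r^2 + 15r + 44.
The quadratic factors as (r + 11)·(r + 4).
Eigenvalues: -11, -4, 3.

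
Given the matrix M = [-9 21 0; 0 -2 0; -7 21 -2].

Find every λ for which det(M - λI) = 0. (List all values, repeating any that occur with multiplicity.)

The characteristic polynomial is p(lambda) = det(lambda·I - M).
Expanding the 3×3 determinant: p(lambda) = lambda^3 + 13·lambda^2 + 40·lambda + 36.
Try lambda = -2: p(-2) = 0, so -2 is a root.
Factor out (lambda + 2): p(lambda) = (lambda + 2)·(lambda^2 + 11·lambda + 18).
The quadratic factors as (lambda + 9)·(lambda + 2).
Eigenvalues: -9, -2, -2.

-9, -2, -2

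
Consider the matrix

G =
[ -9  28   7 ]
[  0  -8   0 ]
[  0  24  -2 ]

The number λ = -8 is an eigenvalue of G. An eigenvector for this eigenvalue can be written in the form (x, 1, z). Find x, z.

We need (G + 8I)v = 0.
G + 8I = [[-1, 28, 7], [0, 0, 0], [0, 24, 6]].
Row 1: (-1)·x + (28)·1 + (7)·z = 0
Row 2: (0)·x + (0)·1 + (0)·z = 0
Row 3: (0)·x + (24)·1 + (6)·z = 0
Solving gives x = 0, z = -4.
Check: G·(0, 1, -4) = (0, -8, 32) = -8·(0, 1, -4).

0, -4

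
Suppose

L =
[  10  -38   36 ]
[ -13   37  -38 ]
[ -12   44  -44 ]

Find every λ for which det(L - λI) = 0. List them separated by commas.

Compute the characteristic polynomial p(s) = det(sI - L).
Expanding along the first row, p(s) = s^3 - 3s^2 - 88s - 240.
Since p(-4) = 0, s = -4 is a root.
Dividing by (s + 4) leaves s^2 - 7s - 60.
The quadratic factors as (s + 5)·(s - 12).
Eigenvalues: -5, -4, 12.

-5, -4, 12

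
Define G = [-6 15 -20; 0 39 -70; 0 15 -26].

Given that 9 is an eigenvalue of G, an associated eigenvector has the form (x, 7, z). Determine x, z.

We need (G - 9I)v = 0.
G - 9I = [[-15, 15, -20], [0, 30, -70], [0, 15, -35]].
Row 1: (-15)·x + (15)·7 + (-20)·z = 0
Row 2: (0)·x + (30)·7 + (-70)·z = 0
Row 3: (0)·x + (15)·7 + (-35)·z = 0
Solving gives x = 3, z = 3.
Check: G·(3, 7, 3) = (27, 63, 27) = 9·(3, 7, 3).

3, 3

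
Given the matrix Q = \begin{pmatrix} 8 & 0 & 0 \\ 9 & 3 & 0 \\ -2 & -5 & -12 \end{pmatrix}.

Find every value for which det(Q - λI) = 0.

-12, 3, 8

Q is lower triangular, so its eigenvalues are the diagonal entries.
Diagonal: 8, 3, -12.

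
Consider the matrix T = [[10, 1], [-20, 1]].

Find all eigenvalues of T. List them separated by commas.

5, 6

det(T - λI) = (10 - λ)(1 - λ) - (1)·(-20) = λ^2 - 11λ + 30.
This factors as (λ - 5)·(λ - 6) = 0.
Eigenvalues: 5, 6.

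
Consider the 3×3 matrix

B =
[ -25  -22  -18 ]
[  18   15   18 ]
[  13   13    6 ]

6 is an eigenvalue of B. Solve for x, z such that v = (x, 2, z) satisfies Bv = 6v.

-2, 1

We need (B - 6I)v = 0.
B - 6I = [[-31, -22, -18], [18, 9, 18], [13, 13, 0]].
Row 1: (-31)·x + (-22)·2 + (-18)·z = 0
Row 2: (18)·x + (9)·2 + (18)·z = 0
Row 3: (13)·x + (13)·2 + (0)·z = 0
Solving gives x = -2, z = 1.
Check: B·(-2, 2, 1) = (-12, 12, 6) = 6·(-2, 2, 1).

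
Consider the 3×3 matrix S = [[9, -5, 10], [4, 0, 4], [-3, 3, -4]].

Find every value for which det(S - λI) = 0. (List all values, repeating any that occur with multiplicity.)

The characteristic polynomial is p(t) = det(tI - S).
Expanding the 3×3 determinant: p(t) = t^3 - 5t^2 + 2t + 8.
Rational-root test: t = -1 gives p(-1) = 0.
Factor out (t + 1): p(t) = (t + 1)·(t^2 - 6t + 8).
The quadratic factors as (t - 2)·(t - 4).
Eigenvalues: -1, 2, 4.

-1, 2, 4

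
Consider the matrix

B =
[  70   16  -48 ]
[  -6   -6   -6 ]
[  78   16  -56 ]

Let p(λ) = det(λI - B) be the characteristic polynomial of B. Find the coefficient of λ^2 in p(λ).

-8

The coefficient of λ^2 of det(λI - B) is −trace(B).
trace(B) = (70) + (-6) + (-56) = 8, so the coefficient is -8.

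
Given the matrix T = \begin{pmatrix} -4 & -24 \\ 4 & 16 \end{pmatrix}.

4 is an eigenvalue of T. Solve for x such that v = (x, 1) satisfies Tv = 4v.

We need (T - 4I)v = 0.
T - 4I = [[-8, -24], [4, 12]].
Row 1: (-8)·x + (-24)·1 = 0
Row 2: (4)·x + (12)·1 = 0
Solving gives x = -3.
Check: T·(-3, 1) = (-12, 4) = 4·(-3, 1).

-3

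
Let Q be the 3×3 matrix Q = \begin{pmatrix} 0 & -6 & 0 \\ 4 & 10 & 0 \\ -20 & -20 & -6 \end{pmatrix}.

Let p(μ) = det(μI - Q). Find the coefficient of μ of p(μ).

-36

p(μ) = μ^3 - 4μ^2 - 36μ + 144.
The coefficient of μ is -36.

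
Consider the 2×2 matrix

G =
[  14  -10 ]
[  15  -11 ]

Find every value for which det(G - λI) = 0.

-1, 4

det(G - rI) = (14 - r)(-11 - r) - (-10)·(15) = r^2 - 3r - 4.
This factors as (r + 1)·(r - 4) = 0.
Eigenvalues: -1, 4.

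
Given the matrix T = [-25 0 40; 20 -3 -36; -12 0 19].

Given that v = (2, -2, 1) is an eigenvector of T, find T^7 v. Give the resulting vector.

First find the eigenvalue: Tv = (-10, 10, -5) = -5·(2, -2, 1), so λ = -5.
Then T^7 v = λ^7·v = (-5)^7·(2, -2, 1) = -78125·(2, -2, 1) = (-156250, 156250, -78125).

(-156250, 156250, -78125)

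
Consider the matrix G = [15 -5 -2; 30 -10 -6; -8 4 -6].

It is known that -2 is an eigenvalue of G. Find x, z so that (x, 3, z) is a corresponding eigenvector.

We need (G + 2I)v = 0.
G + 2I = [[17, -5, -2], [30, -8, -6], [-8, 4, -4]].
Row 1: (17)·x + (-5)·3 + (-2)·z = 0
Row 2: (30)·x + (-8)·3 + (-6)·z = 0
Row 3: (-8)·x + (4)·3 + (-4)·z = 0
Solving gives x = 1, z = 1.
Check: G·(1, 3, 1) = (-2, -6, -2) = -2·(1, 3, 1).

1, 1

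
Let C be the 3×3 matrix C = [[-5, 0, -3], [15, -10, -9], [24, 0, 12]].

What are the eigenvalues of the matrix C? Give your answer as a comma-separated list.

-10, 3, 4

Compute the characteristic polynomial p(lambda) = det(lambda·I - C).
Expanding along the first row, p(lambda) = lambda^3 + 3·lambda^2 - 58·lambda + 120.
Rational-root test: lambda = 3 gives p(3) = 0.
Factor out (lambda - 3): p(lambda) = (lambda - 3)·(lambda^2 + 6·lambda - 40).
The quadratic factors as (lambda + 10)·(lambda - 4).
Eigenvalues: -10, 3, 4.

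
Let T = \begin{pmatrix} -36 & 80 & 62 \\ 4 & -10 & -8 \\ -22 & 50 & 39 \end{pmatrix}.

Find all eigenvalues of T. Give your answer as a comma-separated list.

-5, -2, 0

Set up det(lambda·I - T) = 0.
Cofactor expansion gives p(lambda) = lambda^3 + 7·lambda^2 + 10·lambda.
Try lambda = 0: p(0) = 0, so 0 is a root.
Factor out lambda: p(lambda) = lambda·(lambda^2 + 7·lambda + 10).
The quadratic factors as (lambda + 5)·(lambda + 2).
Eigenvalues: -5, -2, 0.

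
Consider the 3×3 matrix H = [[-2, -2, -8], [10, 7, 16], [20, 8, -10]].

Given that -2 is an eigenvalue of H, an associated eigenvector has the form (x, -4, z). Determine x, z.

2, 1

We need (H + 2I)v = 0.
H + 2I = [[0, -2, -8], [10, 9, 16], [20, 8, -8]].
Row 1: (0)·x + (-2)·-4 + (-8)·z = 0
Row 2: (10)·x + (9)·-4 + (16)·z = 0
Row 3: (20)·x + (8)·-4 + (-8)·z = 0
Solving gives x = 2, z = 1.
Check: H·(2, -4, 1) = (-4, 8, -2) = -2·(2, -4, 1).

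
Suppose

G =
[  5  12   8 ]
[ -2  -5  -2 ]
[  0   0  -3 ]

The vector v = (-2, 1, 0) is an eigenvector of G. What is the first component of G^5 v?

2

First find the eigenvalue: Gv = (2, -1, 0) = -1·(-2, 1, 0), so λ = -1.
Then G^5 v = λ^5·v = (-1)^5·(-2, 1, 0) = -1·(-2, 1, 0) = (2, -1, 0).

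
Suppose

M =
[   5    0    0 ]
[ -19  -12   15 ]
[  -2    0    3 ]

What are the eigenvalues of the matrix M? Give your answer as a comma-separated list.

-12, 3, 5

The characteristic polynomial is p(r) = det(rI - M).
Expanding along the first row, p(r) = r^3 + 4r^2 - 81r + 180.
Rational-root test: r = 3 gives p(3) = 0.
Factor out (r - 3): p(r) = (r - 3)·(r^2 + 7r - 60).
The quadratic factors as (r + 12)·(r - 5).
Eigenvalues: -12, 3, 5.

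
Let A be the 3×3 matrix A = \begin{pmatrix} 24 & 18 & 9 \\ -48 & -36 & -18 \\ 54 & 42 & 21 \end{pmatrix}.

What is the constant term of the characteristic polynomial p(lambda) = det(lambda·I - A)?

p(0) = det(0·I − A) = det(−A) = (−1)^3·det(A).
det(A) = 0, so p(0) = 0.

0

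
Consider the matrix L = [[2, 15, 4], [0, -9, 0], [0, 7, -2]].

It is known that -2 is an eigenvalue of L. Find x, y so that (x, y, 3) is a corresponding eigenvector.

We need (L + 2I)v = 0.
L + 2I = [[4, 15, 4], [0, -7, 0], [0, 7, 0]].
Row 1: (4)·x + (15)·y + (4)·3 = 0
Row 2: (0)·x + (-7)·y + (0)·3 = 0
Row 3: (0)·x + (7)·y + (0)·3 = 0
Solving gives x = -3, y = 0.
Check: L·(-3, 0, 3) = (6, 0, -6) = -2·(-3, 0, 3).

-3, 0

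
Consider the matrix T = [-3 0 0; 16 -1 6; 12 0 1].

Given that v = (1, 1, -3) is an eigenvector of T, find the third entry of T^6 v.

First find the eigenvalue: Tv = (-3, -3, 9) = -3·(1, 1, -3), so λ = -3.
Then T^6 v = λ^6·v = (-3)^6·(1, 1, -3) = 729·(1, 1, -3) = (729, 729, -2187).

-2187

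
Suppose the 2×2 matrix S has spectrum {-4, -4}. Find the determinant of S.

det(S) is the product of the eigenvalues: (-4) · (-4) = 16.

16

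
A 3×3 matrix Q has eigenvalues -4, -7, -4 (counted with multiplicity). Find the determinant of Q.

det(Q) is the product of the eigenvalues: (-4) · (-7) · (-4) = -112.

-112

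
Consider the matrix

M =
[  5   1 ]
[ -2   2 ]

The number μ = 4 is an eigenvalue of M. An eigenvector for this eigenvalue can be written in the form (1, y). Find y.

-1

We need (M - 4I)v = 0.
M - 4I = [[1, 1], [-2, -2]].
Row 1: (1)·1 + (1)·y = 0
Row 2: (-2)·1 + (-2)·y = 0
Solving gives y = -1.
Check: M·(1, -1) = (4, -4) = 4·(1, -1).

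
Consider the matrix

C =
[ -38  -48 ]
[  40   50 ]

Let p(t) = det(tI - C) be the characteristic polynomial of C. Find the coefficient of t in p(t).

-12

The coefficient of t of det(tI - C) is −trace(C).
trace(C) = (-38) + (50) = 12, so the coefficient is -12.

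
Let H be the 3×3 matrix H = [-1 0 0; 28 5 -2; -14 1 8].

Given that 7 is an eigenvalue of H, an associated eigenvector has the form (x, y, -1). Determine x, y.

0, 1

We need (H - 7I)v = 0.
H - 7I = [[-8, 0, 0], [28, -2, -2], [-14, 1, 1]].
Row 1: (-8)·x + (0)·y + (0)·-1 = 0
Row 2: (28)·x + (-2)·y + (-2)·-1 = 0
Row 3: (-14)·x + (1)·y + (1)·-1 = 0
Solving gives x = 0, y = 1.
Check: H·(0, 1, -1) = (0, 7, -7) = 7·(0, 1, -1).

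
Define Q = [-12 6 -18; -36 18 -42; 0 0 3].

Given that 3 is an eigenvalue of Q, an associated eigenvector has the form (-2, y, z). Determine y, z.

-2, 1

We need (Q - 3I)v = 0.
Q - 3I = [[-15, 6, -18], [-36, 15, -42], [0, 0, 0]].
Row 1: (-15)·-2 + (6)·y + (-18)·z = 0
Row 2: (-36)·-2 + (15)·y + (-42)·z = 0
Row 3: (0)·-2 + (0)·y + (0)·z = 0
Solving gives y = -2, z = 1.
Check: Q·(-2, -2, 1) = (-6, -6, 3) = 3·(-2, -2, 1).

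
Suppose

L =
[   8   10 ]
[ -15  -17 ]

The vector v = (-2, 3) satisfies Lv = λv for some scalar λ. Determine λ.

-7

Compute Lv: L·(-2, 3) = (14, -21).
Since Lv = λv, compare component 1: 14 = λ·-2, so λ = -7.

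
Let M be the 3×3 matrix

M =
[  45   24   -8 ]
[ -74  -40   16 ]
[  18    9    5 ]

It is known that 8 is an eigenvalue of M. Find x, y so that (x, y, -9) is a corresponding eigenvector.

0, -3

We need (M - 8I)v = 0.
M - 8I = [[37, 24, -8], [-74, -48, 16], [18, 9, -3]].
Row 1: (37)·x + (24)·y + (-8)·-9 = 0
Row 2: (-74)·x + (-48)·y + (16)·-9 = 0
Row 3: (18)·x + (9)·y + (-3)·-9 = 0
Solving gives x = 0, y = -3.
Check: M·(0, -3, -9) = (0, -24, -72) = 8·(0, -3, -9).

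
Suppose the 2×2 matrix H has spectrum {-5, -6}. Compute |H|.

det(H) is the product of the eigenvalues: (-5) · (-6) = 30.

30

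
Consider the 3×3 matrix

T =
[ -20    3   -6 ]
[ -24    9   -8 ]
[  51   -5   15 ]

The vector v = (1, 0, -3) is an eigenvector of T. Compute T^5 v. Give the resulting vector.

(-32, 0, 96)

First find the eigenvalue: Tv = (-2, 0, 6) = -2·(1, 0, -3), so λ = -2.
Then T^5 v = λ^5·v = (-2)^5·(1, 0, -3) = -32·(1, 0, -3) = (-32, 0, 96).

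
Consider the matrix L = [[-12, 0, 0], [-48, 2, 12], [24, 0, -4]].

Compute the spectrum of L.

-12, -4, 2

The characteristic polynomial is p(lambda) = det(lambda·I - L).
Expanding the 3×3 determinant: p(lambda) = lambda^3 + 14·lambda^2 + 16·lambda - 96.
Try lambda = 2: p(2) = 0, so 2 is a root.
Factor out (lambda - 2): p(lambda) = (lambda - 2)·(lambda^2 + 16·lambda + 48).
The quadratic factors as (lambda + 12)·(lambda + 4).
Eigenvalues: -12, -4, 2.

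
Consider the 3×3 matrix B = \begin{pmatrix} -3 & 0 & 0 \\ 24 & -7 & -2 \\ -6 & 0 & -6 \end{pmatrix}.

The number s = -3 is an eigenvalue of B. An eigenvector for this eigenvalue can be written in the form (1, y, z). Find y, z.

7, -2

We need (B + 3I)v = 0.
B + 3I = [[0, 0, 0], [24, -4, -2], [-6, 0, -3]].
Row 1: (0)·1 + (0)·y + (0)·z = 0
Row 2: (24)·1 + (-4)·y + (-2)·z = 0
Row 3: (-6)·1 + (0)·y + (-3)·z = 0
Solving gives y = 7, z = -2.
Check: B·(1, 7, -2) = (-3, -21, 6) = -3·(1, 7, -2).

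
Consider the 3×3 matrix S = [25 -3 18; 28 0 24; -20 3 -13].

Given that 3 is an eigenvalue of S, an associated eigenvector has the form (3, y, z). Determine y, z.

4, -3

We need (S - 3I)v = 0.
S - 3I = [[22, -3, 18], [28, -3, 24], [-20, 3, -16]].
Row 1: (22)·3 + (-3)·y + (18)·z = 0
Row 2: (28)·3 + (-3)·y + (24)·z = 0
Row 3: (-20)·3 + (3)·y + (-16)·z = 0
Solving gives y = 4, z = -3.
Check: S·(3, 4, -3) = (9, 12, -9) = 3·(3, 4, -3).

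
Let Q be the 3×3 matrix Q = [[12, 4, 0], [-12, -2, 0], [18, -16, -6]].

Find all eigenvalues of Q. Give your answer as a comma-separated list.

Compute the characteristic polynomial p(lambda) = det(lambda·I - Q).
Cofactor expansion gives p(lambda) = lambda^3 - 4·lambda^2 - 36·lambda + 144.
Rational-root test: lambda = 6 gives p(6) = 0.
Dividing by (lambda - 6) leaves lambda^2 + 2·lambda - 24.
The quadratic factors as (lambda + 6)·(lambda - 4).
Eigenvalues: -6, 4, 6.

-6, 4, 6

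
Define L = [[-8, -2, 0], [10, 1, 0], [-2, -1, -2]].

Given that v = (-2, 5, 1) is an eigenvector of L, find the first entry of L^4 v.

First find the eigenvalue: Lv = (6, -15, -3) = -3·(-2, 5, 1), so λ = -3.
Then L^4 v = λ^4·v = (-3)^4·(-2, 5, 1) = 81·(-2, 5, 1) = (-162, 405, 81).

-162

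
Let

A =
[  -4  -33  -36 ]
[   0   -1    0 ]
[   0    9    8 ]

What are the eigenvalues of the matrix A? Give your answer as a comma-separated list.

-4, -1, 8

Compute the characteristic polynomial p(λ) = det(λI - A).
Expanding along the first row, p(λ) = λ^3 - 3λ^2 - 36λ - 32.
Rational-root test: λ = -1 gives p(-1) = 0.
Factor out (λ + 1): p(λ) = (λ + 1)·(λ^2 - 4λ - 32).
The quadratic factors as (λ + 4)·(λ - 8).
Eigenvalues: -4, -1, 8.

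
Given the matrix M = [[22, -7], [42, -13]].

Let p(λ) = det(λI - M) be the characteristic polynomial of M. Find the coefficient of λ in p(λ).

The coefficient of λ of det(λI - M) is −trace(M).
trace(M) = (22) + (-13) = 9, so the coefficient is -9.

-9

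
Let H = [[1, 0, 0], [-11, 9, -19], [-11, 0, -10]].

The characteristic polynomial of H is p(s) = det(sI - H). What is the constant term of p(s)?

p(s) = s^3 - 91s + 90.
The constant term is 90.

90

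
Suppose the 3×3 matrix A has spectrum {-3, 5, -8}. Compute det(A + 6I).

-66

If A has eigenvalues -3, 5, -8, then A + 6I has eigenvalues 3, 11, -2.
det(A + 6I) = (3) · (11) · (-2) = -66.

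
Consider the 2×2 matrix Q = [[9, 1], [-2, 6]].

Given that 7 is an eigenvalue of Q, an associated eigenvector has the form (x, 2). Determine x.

-1

We need (Q - 7I)v = 0.
Q - 7I = [[2, 1], [-2, -1]].
Row 1: (2)·x + (1)·2 = 0
Row 2: (-2)·x + (-1)·2 = 0
Solving gives x = -1.
Check: Q·(-1, 2) = (-7, 14) = 7·(-1, 2).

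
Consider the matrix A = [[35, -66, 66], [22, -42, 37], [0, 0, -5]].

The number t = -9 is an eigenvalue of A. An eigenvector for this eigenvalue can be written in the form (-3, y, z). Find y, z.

We need (A + 9I)v = 0.
A + 9I = [[44, -66, 66], [22, -33, 37], [0, 0, 4]].
Row 1: (44)·-3 + (-66)·y + (66)·z = 0
Row 2: (22)·-3 + (-33)·y + (37)·z = 0
Row 3: (0)·-3 + (0)·y + (4)·z = 0
Solving gives y = -2, z = 0.
Check: A·(-3, -2, 0) = (27, 18, 0) = -9·(-3, -2, 0).

-2, 0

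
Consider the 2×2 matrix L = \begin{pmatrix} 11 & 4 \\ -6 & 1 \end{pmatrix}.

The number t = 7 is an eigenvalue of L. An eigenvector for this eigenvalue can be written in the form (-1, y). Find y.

We need (L - 7I)v = 0.
L - 7I = [[4, 4], [-6, -6]].
Row 1: (4)·-1 + (4)·y = 0
Row 2: (-6)·-1 + (-6)·y = 0
Solving gives y = 1.
Check: L·(-1, 1) = (-7, 7) = 7·(-1, 1).

1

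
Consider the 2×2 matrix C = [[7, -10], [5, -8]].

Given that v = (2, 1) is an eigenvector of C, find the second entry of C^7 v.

First find the eigenvalue: Cv = (4, 2) = 2·(2, 1), so λ = 2.
Then C^7 v = λ^7·v = 2^7·(2, 1) = 128·(2, 1) = (256, 128).

128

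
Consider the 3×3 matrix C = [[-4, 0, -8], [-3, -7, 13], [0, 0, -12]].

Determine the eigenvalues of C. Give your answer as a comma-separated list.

-12, -7, -4

Compute the characteristic polynomial p(t) = det(tI - C).
Cofactor expansion gives p(t) = t^3 + 23t^2 + 160t + 336.
Try t = -7: p(-7) = 0, so -7 is a root.
Dividing by (t + 7) leaves t^2 + 16t + 48.
The quadratic factors as (t + 12)·(t + 4).
Eigenvalues: -12, -7, -4.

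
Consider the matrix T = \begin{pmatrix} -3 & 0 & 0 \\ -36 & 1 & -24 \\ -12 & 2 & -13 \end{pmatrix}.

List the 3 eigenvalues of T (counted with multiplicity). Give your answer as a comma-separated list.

Compute the characteristic polynomial p(r) = det(rI - T).
Expanding the 3×3 determinant: p(r) = r^3 + 15r^2 + 71r + 105.
Try r = -3: p(-3) = 0, so -3 is a root.
Factor out (r + 3): p(r) = (r + 3)·(r^2 + 12r + 35).
The quadratic factors as (r + 7)·(r + 5).
Eigenvalues: -7, -5, -3.

-7, -5, -3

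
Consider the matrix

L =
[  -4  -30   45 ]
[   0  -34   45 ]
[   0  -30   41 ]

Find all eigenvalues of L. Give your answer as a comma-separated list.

-4, -4, 11

Compute the characteristic polynomial p(t) = det(tI - L).
Expanding the 3×3 determinant: p(t) = t^3 - 3t^2 - 72t - 176.
Rational-root test: t = 11 gives p(11) = 0.
Factor out (t - 11): p(t) = (t - 11)·(t^2 + 8t + 16).
The quadratic factor is (t + 4)^2.
Eigenvalues: -4, -4, 11.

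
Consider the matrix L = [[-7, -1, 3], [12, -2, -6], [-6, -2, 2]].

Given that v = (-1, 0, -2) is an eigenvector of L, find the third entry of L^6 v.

First find the eigenvalue: Lv = (1, 0, 2) = -1·(-1, 0, -2), so λ = -1.
Then L^6 v = λ^6·v = (-1)^6·(-1, 0, -2) = 1·(-1, 0, -2) = (-1, 0, -2).

-2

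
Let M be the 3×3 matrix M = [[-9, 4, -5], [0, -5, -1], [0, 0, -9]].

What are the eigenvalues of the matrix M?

M is upper triangular, so its eigenvalues are the diagonal entries.
Diagonal: -9, -5, -9.

-9, -9, -5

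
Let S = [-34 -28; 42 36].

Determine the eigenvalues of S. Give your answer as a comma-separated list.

det(S - λI) = (-34 - λ)(36 - λ) - (-28)·(42) = λ^2 - 2λ - 48.
This factors as (λ + 6)·(λ - 8) = 0.
Eigenvalues: -6, 8.

-6, 8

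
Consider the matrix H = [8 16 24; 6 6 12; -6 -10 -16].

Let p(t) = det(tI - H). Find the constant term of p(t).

0

p(t) = t^3 + 2t^2 - 8t.
The constant term is 0.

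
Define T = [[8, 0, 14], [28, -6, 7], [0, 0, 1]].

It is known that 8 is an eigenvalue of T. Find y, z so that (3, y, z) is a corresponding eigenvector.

We need (T - 8I)v = 0.
T - 8I = [[0, 0, 14], [28, -14, 7], [0, 0, -7]].
Row 1: (0)·3 + (0)·y + (14)·z = 0
Row 2: (28)·3 + (-14)·y + (7)·z = 0
Row 3: (0)·3 + (0)·y + (-7)·z = 0
Solving gives y = 6, z = 0.
Check: T·(3, 6, 0) = (24, 48, 0) = 8·(3, 6, 0).

6, 0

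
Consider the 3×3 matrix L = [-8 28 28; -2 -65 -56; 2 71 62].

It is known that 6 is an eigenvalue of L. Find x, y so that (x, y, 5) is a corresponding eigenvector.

2, -4

We need (L - 6I)v = 0.
L - 6I = [[-14, 28, 28], [-2, -71, -56], [2, 71, 56]].
Row 1: (-14)·x + (28)·y + (28)·5 = 0
Row 2: (-2)·x + (-71)·y + (-56)·5 = 0
Row 3: (2)·x + (71)·y + (56)·5 = 0
Solving gives x = 2, y = -4.
Check: L·(2, -4, 5) = (12, -24, 30) = 6·(2, -4, 5).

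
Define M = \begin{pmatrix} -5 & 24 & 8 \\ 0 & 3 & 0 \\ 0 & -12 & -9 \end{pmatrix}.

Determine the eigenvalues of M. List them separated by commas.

-9, -5, 3

The characteristic polynomial is p(λ) = det(λI - M).
Expanding along the first row, p(λ) = λ^3 + 11λ^2 + 3λ - 135.
Try λ = 3: p(3) = 0, so 3 is a root.
Factor out (λ - 3): p(λ) = (λ - 3)·(λ^2 + 14λ + 45).
The quadratic factors as (λ + 9)·(λ + 5).
Eigenvalues: -9, -5, 3.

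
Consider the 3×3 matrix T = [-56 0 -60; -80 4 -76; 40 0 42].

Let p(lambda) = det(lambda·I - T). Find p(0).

-192

p(0) = det(0·I − T) = det(−T) = (−1)^3·det(T).
det(T) = 192, so p(0) = -192.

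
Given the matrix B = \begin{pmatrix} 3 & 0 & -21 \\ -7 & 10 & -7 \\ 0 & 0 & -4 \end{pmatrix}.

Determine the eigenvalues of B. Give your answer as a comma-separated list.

-4, 3, 10

Set up det(sI - B) = 0.
Expanding along the first row, p(s) = s^3 - 9s^2 - 22s + 120.
Rational-root test: s = 3 gives p(3) = 0.
Dividing by (s - 3) leaves s^2 - 6s - 40.
The quadratic factors as (s + 4)·(s - 10).
Eigenvalues: -4, 3, 10.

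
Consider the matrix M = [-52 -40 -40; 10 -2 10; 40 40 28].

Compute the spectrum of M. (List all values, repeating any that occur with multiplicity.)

-12, -12, -2

Compute the characteristic polynomial p(λ) = det(λI - M).
Expanding the 3×3 determinant: p(λ) = λ^3 + 26λ^2 + 192λ + 288.
Rational-root test: λ = -2 gives p(-2) = 0.
Factor out (λ + 2): p(λ) = (λ + 2)·(λ^2 + 24λ + 144).
The quadratic factor is (λ + 12)^2.
Eigenvalues: -12, -12, -2.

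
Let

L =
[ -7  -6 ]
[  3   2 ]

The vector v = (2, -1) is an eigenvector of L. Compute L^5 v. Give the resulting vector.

First find the eigenvalue: Lv = (-8, 4) = -4·(2, -1), so λ = -4.
Then L^5 v = λ^5·v = (-4)^5·(2, -1) = -1024·(2, -1) = (-2048, 1024).

(-2048, 1024)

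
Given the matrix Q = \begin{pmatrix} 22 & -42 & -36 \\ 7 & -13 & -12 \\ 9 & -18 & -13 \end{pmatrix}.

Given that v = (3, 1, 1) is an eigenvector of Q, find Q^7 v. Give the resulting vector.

(-49152, -16384, -16384)

First find the eigenvalue: Qv = (-12, -4, -4) = -4·(3, 1, 1), so λ = -4.
Then Q^7 v = λ^7·v = (-4)^7·(3, 1, 1) = -16384·(3, 1, 1) = (-49152, -16384, -16384).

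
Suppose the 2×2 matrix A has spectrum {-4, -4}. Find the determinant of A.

16

det(A) is the product of the eigenvalues: (-4) · (-4) = 16.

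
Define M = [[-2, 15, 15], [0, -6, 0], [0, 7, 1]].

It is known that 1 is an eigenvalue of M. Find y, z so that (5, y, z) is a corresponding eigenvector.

0, 1

We need (M - 1I)v = 0.
M - 1I = [[-3, 15, 15], [0, -7, 0], [0, 7, 0]].
Row 1: (-3)·5 + (15)·y + (15)·z = 0
Row 2: (0)·5 + (-7)·y + (0)·z = 0
Row 3: (0)·5 + (7)·y + (0)·z = 0
Solving gives y = 0, z = 1.
Check: M·(5, 0, 1) = (5, 0, 1) = 1·(5, 0, 1).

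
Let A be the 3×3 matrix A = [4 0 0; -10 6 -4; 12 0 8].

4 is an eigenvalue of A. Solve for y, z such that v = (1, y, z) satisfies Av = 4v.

We need (A - 4I)v = 0.
A - 4I = [[0, 0, 0], [-10, 2, -4], [12, 0, 4]].
Row 1: (0)·1 + (0)·y + (0)·z = 0
Row 2: (-10)·1 + (2)·y + (-4)·z = 0
Row 3: (12)·1 + (0)·y + (4)·z = 0
Solving gives y = -1, z = -3.
Check: A·(1, -1, -3) = (4, -4, -12) = 4·(1, -1, -3).

-1, -3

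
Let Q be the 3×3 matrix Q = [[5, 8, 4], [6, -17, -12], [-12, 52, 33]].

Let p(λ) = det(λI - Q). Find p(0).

p(0) = det(0·I − Q) = det(−Q) = (−1)^3·det(Q).
det(Q) = 315, so p(0) = -315.

-315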